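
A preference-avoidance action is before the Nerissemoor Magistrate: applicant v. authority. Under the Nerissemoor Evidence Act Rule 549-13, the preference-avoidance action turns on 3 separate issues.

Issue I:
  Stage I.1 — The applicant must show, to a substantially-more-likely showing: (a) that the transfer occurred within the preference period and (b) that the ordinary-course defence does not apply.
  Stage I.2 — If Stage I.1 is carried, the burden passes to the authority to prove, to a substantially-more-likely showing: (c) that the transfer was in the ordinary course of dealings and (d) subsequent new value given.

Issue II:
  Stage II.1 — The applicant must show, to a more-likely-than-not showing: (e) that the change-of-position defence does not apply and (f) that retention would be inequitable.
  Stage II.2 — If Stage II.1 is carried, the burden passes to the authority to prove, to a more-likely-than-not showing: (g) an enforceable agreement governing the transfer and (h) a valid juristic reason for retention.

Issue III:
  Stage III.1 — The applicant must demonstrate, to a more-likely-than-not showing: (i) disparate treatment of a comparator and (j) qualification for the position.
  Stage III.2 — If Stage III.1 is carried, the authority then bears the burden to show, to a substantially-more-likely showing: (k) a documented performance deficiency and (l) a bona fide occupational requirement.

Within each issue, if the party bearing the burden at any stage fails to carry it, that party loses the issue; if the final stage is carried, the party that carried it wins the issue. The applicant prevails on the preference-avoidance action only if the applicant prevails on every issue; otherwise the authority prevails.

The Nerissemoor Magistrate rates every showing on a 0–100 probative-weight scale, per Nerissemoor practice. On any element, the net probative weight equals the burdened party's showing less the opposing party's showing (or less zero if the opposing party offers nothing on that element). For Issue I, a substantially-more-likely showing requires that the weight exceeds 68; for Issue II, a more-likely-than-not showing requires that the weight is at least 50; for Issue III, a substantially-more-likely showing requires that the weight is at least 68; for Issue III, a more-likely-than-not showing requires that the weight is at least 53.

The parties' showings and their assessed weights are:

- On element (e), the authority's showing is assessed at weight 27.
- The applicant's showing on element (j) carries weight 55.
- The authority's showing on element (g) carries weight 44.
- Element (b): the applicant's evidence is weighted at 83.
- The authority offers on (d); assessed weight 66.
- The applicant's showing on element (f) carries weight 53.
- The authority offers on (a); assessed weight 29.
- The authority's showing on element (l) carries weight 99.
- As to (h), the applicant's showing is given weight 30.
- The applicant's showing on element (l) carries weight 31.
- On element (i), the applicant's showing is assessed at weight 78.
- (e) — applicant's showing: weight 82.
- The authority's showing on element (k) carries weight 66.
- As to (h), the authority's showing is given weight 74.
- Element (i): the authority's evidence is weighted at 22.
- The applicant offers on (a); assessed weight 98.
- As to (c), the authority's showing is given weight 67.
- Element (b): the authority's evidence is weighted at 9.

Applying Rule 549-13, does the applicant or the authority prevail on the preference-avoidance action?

applicant

— Issue I —
Stage I.1 (applicant, a substantially-more-likely showing, weight exceeds 68): (a) net 98−29=69 > 68 — meets; (b) net 83−9=74 > 68 — meets.
  Stage I.1 is satisfied; the onus moves to the authority.
Stage I.2 (authority, a substantially-more-likely showing, weight exceeds 68): (c) 67 ≤ 68 — fails; (d) 66 ≤ 68 — fails.
  The authority does not carry Stage I.2.
The applicant prevails on this issue.
— Issue II —
At Stage II.1 the applicant must meet a more-likely-than-not showing (weight is at least 50): on (e) the weight is 82 less the opposing 27 gives net 55, ≥ 50, so (e) meets the standard; on (f) the weight is 53, which does reach 50, so (f) meets the standard.
  All elements met. The burden passes to the authority.
At Stage II.2 the authority must meet a more-likely-than-not showing (weight is at least 50): on (g) the weight is 44, < 50, so (g) does not meet the standard; on (h) the weight is 74 less the opposing 30 gives net 44, which does not reach 50, so (h) does not meet the standard.
  Stage II.2 not carried; the authority fails its burden.
The analysis ends at Stage II.2; the applicant prevails on this issue.
— Issue III —
Stage III.1 (applicant, a more-likely-than-not showing, weight is at least 53): (i) net 78−22=56 ≥ 53 — meets; (j) 55 ≥ 53 — meets.
  All elements met. The burden passes to the authority.
Stage III.2 (authority, a substantially-more-likely showing, weight is at least 68): (k) 66 < 68 — fails; (l) net 99−31=68 ≥ 68 — meets.
  Stage III.2 not carried; the authority fails its burden.
The applicant prevails on this issue.
Per-issue: Issue I → applicant; Issue II → applicant; Issue III → applicant. The applicant must prevail on every issue; overall, the applicant prevails.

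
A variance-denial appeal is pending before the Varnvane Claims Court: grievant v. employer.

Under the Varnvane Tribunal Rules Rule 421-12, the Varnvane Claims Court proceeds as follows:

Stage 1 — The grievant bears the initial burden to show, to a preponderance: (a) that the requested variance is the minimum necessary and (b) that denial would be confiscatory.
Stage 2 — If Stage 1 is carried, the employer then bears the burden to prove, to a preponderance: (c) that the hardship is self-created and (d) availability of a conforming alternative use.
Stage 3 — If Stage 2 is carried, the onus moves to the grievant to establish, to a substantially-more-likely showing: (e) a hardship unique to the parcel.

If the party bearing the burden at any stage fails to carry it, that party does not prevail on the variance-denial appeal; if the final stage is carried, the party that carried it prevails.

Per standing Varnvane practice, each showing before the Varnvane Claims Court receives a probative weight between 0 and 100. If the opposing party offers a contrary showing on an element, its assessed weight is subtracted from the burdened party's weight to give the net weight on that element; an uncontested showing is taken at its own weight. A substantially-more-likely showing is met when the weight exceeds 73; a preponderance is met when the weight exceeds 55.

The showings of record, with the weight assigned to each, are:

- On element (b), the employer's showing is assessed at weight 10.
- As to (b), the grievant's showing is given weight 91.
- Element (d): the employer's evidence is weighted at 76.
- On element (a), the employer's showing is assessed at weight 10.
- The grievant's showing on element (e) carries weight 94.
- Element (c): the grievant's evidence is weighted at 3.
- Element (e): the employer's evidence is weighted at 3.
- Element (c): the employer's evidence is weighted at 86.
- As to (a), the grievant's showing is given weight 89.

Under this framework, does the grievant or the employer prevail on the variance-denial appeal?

grievant

Stage 1 — burden on grievant; standard: a preponderance (weight exceeds 55).
    (a): 89 − 10 = 79 > 55 [met]
    (b): 91 − 10 = 81 > 55 [met]
  All elements met. The burden passes to the employer.
Stage 2 — burden on employer; standard: a preponderance (weight exceeds 55).
    (c): 86 − 3 = 83 > 55 [met]
    (d): 76 > 55 [met]
  Stage 2 is satisfied; the onus moves to the grievant.
Stage 3 — burden on grievant; standard: a substantially-more-likely showing (weight exceeds 73).
    (e): 94 − 3 = 91 > 73 [met]
  Stage 3 carried; the final stage is satisfied.
All stages carried — the grievant prevails.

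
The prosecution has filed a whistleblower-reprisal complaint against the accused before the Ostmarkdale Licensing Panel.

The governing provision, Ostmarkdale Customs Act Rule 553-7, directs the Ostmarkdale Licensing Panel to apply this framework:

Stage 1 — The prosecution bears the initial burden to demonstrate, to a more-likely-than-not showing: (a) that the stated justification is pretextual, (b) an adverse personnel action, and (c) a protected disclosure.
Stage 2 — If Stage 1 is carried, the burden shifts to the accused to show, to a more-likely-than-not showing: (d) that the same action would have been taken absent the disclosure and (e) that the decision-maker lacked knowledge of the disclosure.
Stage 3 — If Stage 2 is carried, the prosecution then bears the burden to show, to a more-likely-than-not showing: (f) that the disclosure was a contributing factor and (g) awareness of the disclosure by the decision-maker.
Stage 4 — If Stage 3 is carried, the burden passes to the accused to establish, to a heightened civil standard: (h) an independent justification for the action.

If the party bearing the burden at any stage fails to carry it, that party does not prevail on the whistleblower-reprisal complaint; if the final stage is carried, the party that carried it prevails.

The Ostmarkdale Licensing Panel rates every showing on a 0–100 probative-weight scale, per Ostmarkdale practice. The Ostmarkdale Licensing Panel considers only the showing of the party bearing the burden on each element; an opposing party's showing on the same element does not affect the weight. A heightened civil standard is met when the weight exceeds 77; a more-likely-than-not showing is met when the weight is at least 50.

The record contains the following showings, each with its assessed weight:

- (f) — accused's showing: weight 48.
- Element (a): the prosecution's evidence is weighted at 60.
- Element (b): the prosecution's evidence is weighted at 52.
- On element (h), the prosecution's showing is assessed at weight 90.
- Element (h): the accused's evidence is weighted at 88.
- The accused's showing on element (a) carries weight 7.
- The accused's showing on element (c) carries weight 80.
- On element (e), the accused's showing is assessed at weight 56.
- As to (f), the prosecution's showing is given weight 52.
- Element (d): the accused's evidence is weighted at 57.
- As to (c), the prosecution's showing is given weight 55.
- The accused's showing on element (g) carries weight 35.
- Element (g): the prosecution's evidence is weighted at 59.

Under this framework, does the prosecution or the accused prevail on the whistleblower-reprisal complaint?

At Stage 1 the prosecution must meet a more-likely-than-not showing (weight is at least 50): on (a) the weight is 60 (the accused's 7 is given no effect), ≥ 50, so (a) meets the standard; on (b) the weight is 52, ≥ 50, so (b) meets the standard; on (c) the weight is 55 (the accused's 80 is given no effect), which does reach 50, so (c) meets the standard.
  All elements met. The burden passes to the accused.
At Stage 2 the accused must meet a more-likely-than-not showing (weight is at least 50): on (d) the weight is 57, ≥ 50, so (d) meets the standard; on (e) the weight is 56, which does reach 50, so (e) meets the standard.
  The accused carries Stage 2; the prosecution now bears the burden.
At Stage 3 the prosecution must meet a more-likely-than-not showing (weight is at least 50): on (f) the weight is 52 (the accused's 48 is given no effect), which does reach 50, so (f) meets the standard; on (g) the weight is 59 (the accused's 35 is given no effect), which does reach 50, so (g) meets the standard.
  Stage 3 carried; the burden shifts to the accused.
At Stage 4 the accused must meet a heightened civil standard (weight exceeds 77): on (h) the weight is 88 (the prosecution's 90 is given no effect), > 77, so (h) meets the standard.
  Stage 4 carried; the final stage is satisfied.
All stages carried — the accused prevails.

accused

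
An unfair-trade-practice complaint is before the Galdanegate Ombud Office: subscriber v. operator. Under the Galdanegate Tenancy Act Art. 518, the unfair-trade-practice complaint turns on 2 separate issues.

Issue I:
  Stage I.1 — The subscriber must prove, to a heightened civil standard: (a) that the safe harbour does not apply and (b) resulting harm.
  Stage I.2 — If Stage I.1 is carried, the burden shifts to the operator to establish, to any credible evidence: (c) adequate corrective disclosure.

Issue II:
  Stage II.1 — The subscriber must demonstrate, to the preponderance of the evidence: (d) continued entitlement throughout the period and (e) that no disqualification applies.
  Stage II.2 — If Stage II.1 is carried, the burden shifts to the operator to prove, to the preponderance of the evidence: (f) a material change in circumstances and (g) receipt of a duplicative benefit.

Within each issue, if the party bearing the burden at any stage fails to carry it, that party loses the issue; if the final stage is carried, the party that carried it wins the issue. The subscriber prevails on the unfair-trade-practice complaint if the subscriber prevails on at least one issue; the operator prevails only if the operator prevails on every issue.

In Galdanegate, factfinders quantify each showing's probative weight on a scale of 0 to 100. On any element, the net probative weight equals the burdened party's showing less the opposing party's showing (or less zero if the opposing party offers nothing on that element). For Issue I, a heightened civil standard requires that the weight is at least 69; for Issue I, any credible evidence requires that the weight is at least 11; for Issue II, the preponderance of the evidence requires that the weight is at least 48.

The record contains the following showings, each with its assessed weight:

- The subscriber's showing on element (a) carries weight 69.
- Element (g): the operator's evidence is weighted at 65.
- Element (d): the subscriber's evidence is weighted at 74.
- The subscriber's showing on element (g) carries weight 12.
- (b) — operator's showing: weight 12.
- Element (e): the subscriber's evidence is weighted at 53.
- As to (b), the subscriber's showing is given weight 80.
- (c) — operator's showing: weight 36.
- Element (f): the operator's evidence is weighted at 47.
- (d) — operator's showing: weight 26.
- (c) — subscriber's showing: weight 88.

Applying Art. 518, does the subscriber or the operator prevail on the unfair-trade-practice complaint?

— Issue I —
Stage I.1 (subscriber, a heightened civil standard, weight is at least 69): (a) 69 ≥ 69 — meets; (b) net 80−12=68 < 69 — fails.
  The subscriber does not carry Stage I.1.
So the operator prevails on this issue.
— Issue II —
Stage II.1 — burden on subscriber; standard: the preponderance of the evidence (weight is at least 48).
    (d): 74 − 26 = 48 ≥ 48 [met]
    (e): 53 ≥ 48 [met]
  Stage II.1 carried; the burden shifts to the operator.
Stage II.2 — burden on operator; standard: the preponderance of the evidence (weight is at least 48).
    (f): 47 < 48 [not met]
    (g): 65 − 12 = 53 ≥ 48 [met]
  The operator does not carry Stage II.2.
The subscriber prevails on this issue.
Per-issue: Issue I → operator; Issue II → subscriber. The subscriber must prevail on at least one issue; overall, the subscriber prevails.

subscriber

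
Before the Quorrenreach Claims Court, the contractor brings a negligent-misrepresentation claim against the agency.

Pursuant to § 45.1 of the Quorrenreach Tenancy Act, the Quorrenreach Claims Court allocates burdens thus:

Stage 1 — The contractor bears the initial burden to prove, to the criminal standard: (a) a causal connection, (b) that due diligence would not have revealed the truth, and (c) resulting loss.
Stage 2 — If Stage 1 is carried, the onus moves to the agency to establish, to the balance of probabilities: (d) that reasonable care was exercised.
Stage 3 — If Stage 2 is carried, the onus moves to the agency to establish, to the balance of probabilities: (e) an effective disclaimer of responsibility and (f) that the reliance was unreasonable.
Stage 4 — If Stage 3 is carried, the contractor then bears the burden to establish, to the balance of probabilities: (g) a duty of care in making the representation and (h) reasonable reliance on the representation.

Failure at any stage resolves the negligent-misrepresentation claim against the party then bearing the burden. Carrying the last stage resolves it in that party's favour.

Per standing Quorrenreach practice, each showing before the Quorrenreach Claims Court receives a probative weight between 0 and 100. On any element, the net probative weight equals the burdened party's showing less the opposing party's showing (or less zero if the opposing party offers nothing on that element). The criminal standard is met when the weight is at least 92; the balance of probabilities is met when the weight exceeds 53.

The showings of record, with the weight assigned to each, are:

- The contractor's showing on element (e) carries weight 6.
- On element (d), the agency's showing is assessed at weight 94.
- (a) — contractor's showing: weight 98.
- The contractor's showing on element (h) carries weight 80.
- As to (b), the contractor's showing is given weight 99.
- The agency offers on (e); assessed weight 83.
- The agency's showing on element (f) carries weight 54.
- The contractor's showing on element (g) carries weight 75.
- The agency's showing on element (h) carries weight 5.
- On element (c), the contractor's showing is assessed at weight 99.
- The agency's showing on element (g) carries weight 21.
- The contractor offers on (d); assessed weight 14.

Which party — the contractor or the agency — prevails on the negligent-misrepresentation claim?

contractor

Stage 1 (contractor, the criminal standard, weight is at least 92): (a) 98 ≥ 92 — meets; (b) 99 ≥ 92 — meets; (c) 99 ≥ 92 — meets.
  Stage 1 is satisfied; the onus moves to the agency.
Stage 2 (agency, the balance of probabilities, weight exceeds 53): (d) net 94−14=80 > 53 — meets.
  All elements met. The agency retains the burden for Stage 3.
Stage 3 (agency, the balance of probabilities, weight exceeds 53): (e) net 83−6=77 > 53 — meets; (f) 54 > 53 — meets.
  Stage 3 carried; the burden shifts to the contractor.
Stage 4 (contractor, the balance of probabilities, weight exceeds 53): (g) net 75−21=54 > 53 — meets; (h) net 80−5=75 > 53 — meets.
  Stage 4 carried; the final stage is satisfied.
With every stage satisfied, the contractor prevails.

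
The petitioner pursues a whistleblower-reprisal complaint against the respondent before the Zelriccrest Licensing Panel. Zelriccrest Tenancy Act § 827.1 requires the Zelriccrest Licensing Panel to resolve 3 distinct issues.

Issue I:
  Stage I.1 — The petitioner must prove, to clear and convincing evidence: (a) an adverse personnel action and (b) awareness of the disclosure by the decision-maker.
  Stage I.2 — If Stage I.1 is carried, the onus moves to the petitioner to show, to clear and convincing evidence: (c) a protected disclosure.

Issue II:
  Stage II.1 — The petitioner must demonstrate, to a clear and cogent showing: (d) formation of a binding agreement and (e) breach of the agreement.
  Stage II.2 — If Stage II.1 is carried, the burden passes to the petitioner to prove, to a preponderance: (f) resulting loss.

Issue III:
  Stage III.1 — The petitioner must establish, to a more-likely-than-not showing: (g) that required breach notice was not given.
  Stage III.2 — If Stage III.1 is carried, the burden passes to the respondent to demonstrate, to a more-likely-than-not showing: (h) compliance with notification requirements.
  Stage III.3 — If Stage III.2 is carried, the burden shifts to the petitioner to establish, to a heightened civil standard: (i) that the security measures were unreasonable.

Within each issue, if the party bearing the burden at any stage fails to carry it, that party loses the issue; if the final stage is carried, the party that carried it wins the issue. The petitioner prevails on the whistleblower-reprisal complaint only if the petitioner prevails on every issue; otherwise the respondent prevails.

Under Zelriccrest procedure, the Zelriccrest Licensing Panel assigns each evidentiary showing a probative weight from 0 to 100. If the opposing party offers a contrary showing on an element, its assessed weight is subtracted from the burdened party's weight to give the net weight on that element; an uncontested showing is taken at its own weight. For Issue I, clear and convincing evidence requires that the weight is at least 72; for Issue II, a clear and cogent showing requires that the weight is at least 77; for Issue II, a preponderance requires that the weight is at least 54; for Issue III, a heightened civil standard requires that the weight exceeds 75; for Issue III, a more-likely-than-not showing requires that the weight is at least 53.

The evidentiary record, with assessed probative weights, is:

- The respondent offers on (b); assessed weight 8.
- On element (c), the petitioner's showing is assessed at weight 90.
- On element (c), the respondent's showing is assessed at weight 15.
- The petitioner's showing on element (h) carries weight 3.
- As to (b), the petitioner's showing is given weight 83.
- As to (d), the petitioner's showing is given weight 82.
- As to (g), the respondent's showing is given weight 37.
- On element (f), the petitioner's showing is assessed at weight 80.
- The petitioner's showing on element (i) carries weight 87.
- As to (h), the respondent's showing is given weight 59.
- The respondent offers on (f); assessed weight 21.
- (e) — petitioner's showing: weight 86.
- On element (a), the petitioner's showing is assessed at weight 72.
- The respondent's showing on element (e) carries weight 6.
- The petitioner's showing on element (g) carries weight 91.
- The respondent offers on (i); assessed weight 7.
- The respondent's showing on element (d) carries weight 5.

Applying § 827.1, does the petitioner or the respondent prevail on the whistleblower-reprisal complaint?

petitioner

— Issue I —
Stage I.1 (petitioner, clear and convincing evidence, weight is at least 72): (a) 72 ≥ 72 — meets; (b) net 83−8=75 ≥ 72 — meets.
  Stage I.1 is satisfied; the petitioner continues to bear the burden.
Stage I.2 (petitioner, clear and convincing evidence, weight is at least 72): (c) net 90−15=75 ≥ 72 — meets.
  All elements met at the final stage.
With every stage satisfied, the petitioner prevails on this issue.
— Issue II —
At Stage II.1 the petitioner must meet a clear and cogent showing (weight is at least 77): on (d) the weight is 82 less the opposing 5 gives net 77, ≥ 77, so (d) meets the standard; on (e) the weight is 86 less the opposing 6 gives net 80, ≥ 77, so (e) meets the standard.
  Stage II.1 carried; the burden remains with the petitioner.
At Stage II.2 the petitioner must meet a preponderance (weight is at least 54): on (f) the weight is 80 less the opposing 21 gives net 59, which does reach 54, so (f) meets the standard.
  Stage II.2 carried; the final stage is satisfied.
All stages carried — the petitioner prevails on this issue.
— Issue III —
At Stage III.1 the petitioner must meet a more-likely-than-not showing (weight is at least 53): on (g) the weight is 91 less the opposing 37 gives net 54, which does reach 53, so (g) meets the standard.
  The petitioner carries Stage III.1; the respondent now bears the burden.
At Stage III.2 the respondent must meet a more-likely-than-not showing (weight is at least 53): on (h) the weight is 59 less the opposing 3 gives net 56, ≥ 53, so (h) meets the standard.
  All elements met. The burden passes to the petitioner.
At Stage III.3 the petitioner must meet a heightened civil standard (weight exceeds 75): on (i) the weight is 87 less the opposing 7 gives net 80, which does exceed 75, so (i) meets the standard.
  All elements met at the final stage.
Every stage carried; the petitioner prevails on this issue.
Per-issue: Issue I → petitioner; Issue II → petitioner; Issue III → petitioner. The petitioner must prevail on every issue; overall, the petitioner prevails.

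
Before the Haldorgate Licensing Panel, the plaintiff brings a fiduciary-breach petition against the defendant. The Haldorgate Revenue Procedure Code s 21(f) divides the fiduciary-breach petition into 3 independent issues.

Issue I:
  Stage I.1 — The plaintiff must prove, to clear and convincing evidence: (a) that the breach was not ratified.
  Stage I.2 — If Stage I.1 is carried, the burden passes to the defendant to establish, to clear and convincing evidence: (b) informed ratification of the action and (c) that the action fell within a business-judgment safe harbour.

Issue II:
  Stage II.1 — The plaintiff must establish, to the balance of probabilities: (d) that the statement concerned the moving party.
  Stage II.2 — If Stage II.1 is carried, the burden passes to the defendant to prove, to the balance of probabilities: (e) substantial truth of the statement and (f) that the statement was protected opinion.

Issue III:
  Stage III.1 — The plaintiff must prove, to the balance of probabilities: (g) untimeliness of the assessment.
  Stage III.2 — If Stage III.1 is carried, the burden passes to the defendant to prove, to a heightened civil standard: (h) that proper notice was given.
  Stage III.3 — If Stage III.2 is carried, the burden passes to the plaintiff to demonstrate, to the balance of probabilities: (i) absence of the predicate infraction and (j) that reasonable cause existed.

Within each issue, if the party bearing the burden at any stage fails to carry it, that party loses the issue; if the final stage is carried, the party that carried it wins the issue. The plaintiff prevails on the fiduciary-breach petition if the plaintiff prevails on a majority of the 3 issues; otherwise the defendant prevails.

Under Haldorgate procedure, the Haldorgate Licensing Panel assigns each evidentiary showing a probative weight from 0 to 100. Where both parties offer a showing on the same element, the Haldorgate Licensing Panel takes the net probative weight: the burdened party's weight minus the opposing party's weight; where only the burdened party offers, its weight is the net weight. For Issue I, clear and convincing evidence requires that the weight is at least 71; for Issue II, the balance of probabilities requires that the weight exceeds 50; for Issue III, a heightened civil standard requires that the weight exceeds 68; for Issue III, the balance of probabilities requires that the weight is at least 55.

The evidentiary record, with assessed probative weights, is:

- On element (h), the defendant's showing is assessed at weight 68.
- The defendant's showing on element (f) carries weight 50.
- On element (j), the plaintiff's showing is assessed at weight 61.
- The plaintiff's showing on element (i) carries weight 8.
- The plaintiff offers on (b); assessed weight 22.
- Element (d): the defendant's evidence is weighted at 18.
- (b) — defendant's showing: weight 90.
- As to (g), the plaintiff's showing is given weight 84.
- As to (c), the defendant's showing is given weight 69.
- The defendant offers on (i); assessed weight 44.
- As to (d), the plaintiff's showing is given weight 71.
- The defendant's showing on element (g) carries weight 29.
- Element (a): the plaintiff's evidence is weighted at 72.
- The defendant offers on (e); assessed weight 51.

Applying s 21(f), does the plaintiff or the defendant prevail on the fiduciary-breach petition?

— Issue I —
Stage I.1 (plaintiff, clear and convincing evidence, weight is at least 71): (a) 72 ≥ 71 — meets.
  Stage I.1 is satisfied; the onus moves to the defendant.
Stage I.2 (defendant, clear and convincing evidence, weight is at least 71): (b) net 90−22=68 < 71 — fails; (c) 69 < 71 — fails.
  Stage I.2 not carried; the defendant fails its burden.
The plaintiff prevails on this issue.
— Issue II —
Stage II.1 (plaintiff, the balance of probabilities, weight exceeds 50): (d) net 71−18=53 > 50 — meets.
  The plaintiff carries Stage II.1; the defendant now bears the burden.
Stage II.2 (defendant, the balance of probabilities, weight exceeds 50): (e) 51 > 50 — meets; (f) 50 ≤ 50 — fails.
  The defendant does not carry Stage II.2.
So the plaintiff prevails on this issue.
— Issue III —
Stage III.1 (plaintiff, the balance of probabilities, weight is at least 55): (g) net 84−29=55 ≥ 55 — meets.
  The plaintiff carries Stage III.1; the defendant now bears the burden.
Stage III.2 (defendant, a heightened civil standard, weight exceeds 68): (h) 68 ≤ 68 — fails.
  Not every element is met, so the defendant fails to carry Stage III.2.
The plaintiff prevails on this issue.
Per-issue: Issue I → plaintiff; Issue II → plaintiff; Issue III → plaintiff. The plaintiff must prevail on a majority of issues; overall, the plaintiff prevails.

plaintiff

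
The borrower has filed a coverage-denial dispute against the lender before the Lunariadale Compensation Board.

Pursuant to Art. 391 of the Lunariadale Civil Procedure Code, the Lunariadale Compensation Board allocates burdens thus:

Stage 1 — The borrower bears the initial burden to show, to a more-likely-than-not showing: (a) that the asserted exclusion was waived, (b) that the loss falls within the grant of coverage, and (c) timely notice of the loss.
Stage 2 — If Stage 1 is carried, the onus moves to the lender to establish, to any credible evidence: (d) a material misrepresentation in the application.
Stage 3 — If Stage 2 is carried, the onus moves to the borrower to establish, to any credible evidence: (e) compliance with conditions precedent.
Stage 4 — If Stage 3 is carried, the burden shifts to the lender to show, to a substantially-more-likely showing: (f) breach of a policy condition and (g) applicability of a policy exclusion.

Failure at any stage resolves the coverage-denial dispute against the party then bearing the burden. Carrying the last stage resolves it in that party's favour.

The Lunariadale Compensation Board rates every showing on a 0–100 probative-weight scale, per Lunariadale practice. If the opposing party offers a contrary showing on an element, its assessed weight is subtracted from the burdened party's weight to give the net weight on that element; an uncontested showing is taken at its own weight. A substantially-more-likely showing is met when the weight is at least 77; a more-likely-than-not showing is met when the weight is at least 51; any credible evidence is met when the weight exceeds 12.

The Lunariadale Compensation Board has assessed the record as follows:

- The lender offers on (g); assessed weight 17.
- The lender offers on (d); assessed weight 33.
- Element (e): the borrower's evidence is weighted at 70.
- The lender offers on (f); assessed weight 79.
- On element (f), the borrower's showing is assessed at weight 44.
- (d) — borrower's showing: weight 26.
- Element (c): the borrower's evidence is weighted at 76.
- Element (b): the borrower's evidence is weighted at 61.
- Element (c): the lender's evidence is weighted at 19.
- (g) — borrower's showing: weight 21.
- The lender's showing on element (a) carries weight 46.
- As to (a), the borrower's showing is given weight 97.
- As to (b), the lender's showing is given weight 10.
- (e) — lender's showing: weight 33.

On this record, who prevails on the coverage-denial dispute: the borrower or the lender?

borrower

Stage 1 (borrower, a more-likely-than-not showing, weight is at least 51): (a) net 97−46=51 ≥ 51 — meets; (b) net 61−10=51 ≥ 51 — meets; (c) net 76−19=57 ≥ 51 — meets.
  Stage 1 is satisfied; the onus moves to the lender.
Stage 2 (lender, any credible evidence, weight exceeds 12): (d) net 33−26=7 ≤ 12 — fails.
  Not every element is met, so the lender fails to carry Stage 2.
The borrower prevails.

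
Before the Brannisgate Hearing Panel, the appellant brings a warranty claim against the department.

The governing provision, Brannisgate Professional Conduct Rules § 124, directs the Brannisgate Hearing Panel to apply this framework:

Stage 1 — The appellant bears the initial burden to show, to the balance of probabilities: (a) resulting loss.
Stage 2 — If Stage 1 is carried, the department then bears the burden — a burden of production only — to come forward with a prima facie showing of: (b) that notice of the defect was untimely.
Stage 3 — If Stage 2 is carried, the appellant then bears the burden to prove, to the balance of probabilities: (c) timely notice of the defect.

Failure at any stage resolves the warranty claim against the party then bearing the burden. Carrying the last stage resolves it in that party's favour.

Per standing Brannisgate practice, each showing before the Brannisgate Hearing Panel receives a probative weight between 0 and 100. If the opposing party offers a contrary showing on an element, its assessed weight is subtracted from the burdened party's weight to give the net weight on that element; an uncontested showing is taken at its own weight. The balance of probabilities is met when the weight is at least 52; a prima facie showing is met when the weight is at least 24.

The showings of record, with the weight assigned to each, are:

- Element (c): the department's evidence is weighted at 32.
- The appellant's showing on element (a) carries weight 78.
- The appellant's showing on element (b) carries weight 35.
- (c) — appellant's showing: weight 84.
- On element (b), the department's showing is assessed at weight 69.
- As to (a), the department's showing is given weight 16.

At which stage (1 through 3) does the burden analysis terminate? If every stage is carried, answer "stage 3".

stage 3

Stage 1 — burden on appellant; standard: the balance of probabilities (weight is at least 52).
    (a): 78 − 16 = 62 ≥ 52 [met]
  The appellant carries Stage 1; the department now bears the burden.
Stage 2 — burden on department; standard: a prima facie showing (weight is at least 24).
    (b): 69 − 35 = 34 ≥ 24 [met]
  Stage 2 is satisfied; the onus moves to the appellant.
Stage 3 — burden on appellant; standard: the balance of probabilities (weight is at least 52).
    (c): 84 − 32 = 52 ≥ 52 [met]
  The appellant carries the last stage.
With every stage satisfied, the appellant prevails.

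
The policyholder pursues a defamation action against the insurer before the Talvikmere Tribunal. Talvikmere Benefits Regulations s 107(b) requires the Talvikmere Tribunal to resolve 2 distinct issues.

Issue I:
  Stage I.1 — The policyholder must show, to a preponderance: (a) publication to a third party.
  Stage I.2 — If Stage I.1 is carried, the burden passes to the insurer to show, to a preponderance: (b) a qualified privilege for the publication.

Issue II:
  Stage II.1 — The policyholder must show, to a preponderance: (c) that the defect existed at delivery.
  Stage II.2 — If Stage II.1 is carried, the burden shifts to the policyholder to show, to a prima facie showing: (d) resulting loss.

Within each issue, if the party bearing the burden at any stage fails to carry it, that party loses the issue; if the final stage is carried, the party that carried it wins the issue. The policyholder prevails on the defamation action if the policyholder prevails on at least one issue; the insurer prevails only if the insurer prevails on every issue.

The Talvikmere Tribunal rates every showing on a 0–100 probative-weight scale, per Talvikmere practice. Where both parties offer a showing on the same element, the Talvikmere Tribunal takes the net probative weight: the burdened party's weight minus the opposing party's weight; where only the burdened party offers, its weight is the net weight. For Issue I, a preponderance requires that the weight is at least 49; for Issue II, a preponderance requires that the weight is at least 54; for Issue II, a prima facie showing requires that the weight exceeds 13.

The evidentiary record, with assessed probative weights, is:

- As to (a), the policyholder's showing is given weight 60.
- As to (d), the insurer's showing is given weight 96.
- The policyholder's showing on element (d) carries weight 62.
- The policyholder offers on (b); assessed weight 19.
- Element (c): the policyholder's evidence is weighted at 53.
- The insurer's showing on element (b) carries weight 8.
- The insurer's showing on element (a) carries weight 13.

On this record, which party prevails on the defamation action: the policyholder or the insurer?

insurer

— Issue I —
Stage I.1 (policyholder, a preponderance, weight is at least 49): (a) net 60−13=47 < 49 — fails.
  Not every element is met, so the policyholder fails to carry Stage I.1.
So the insurer prevails on this issue.
— Issue II —
At Stage II.1 the policyholder must meet a preponderance (weight is at least 54): on (c) the weight is 53, which does not reach 54, so (c) does not meet the standard.
  Stage II.1 not carried; the policyholder fails its burden.
So the insurer prevails on this issue.
Per-issue: Issue I → insurer; Issue II → insurer. The policyholder must prevail on at least one issue; overall, the insurer prevails.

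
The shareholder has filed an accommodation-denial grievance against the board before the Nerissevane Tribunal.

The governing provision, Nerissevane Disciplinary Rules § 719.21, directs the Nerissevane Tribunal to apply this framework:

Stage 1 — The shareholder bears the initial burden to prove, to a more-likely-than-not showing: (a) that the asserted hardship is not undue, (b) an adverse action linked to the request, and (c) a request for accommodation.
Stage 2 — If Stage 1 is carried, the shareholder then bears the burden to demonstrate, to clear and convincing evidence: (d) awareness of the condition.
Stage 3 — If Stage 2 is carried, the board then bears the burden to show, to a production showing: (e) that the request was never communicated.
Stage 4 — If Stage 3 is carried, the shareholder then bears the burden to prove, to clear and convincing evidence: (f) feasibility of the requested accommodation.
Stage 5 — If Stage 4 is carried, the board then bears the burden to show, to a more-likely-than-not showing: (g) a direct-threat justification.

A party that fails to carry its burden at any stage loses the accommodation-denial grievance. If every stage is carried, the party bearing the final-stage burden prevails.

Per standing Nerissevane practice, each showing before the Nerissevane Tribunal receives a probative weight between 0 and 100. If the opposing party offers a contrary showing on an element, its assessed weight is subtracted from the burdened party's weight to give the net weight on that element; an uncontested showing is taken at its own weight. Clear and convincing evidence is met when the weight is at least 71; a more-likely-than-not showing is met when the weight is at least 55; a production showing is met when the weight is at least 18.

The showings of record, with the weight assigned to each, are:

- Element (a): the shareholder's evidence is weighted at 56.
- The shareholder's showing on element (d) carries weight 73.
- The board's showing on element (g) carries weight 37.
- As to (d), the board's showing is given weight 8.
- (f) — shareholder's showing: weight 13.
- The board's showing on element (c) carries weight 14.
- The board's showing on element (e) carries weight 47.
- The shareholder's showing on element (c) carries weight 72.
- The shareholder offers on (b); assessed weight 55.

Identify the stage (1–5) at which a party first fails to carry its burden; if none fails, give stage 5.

stage 2

Stage 1 — burden on shareholder; standard: a more-likely-than-not showing (weight is at least 55).
    (a): 56 ≥ 55 [met]
    (b): 55 ≥ 55 [met]
    (c): 72 − 14 = 58 ≥ 55 [met]
  Stage 1 carried; the burden remains with the shareholder.
Stage 2 — burden on shareholder; standard: clear and convincing evidence (weight is at least 71).
    (d): 73 − 8 = 65 < 71 [not met]
  Not every element is met, so the shareholder fails to carry Stage 2.
So the board prevails.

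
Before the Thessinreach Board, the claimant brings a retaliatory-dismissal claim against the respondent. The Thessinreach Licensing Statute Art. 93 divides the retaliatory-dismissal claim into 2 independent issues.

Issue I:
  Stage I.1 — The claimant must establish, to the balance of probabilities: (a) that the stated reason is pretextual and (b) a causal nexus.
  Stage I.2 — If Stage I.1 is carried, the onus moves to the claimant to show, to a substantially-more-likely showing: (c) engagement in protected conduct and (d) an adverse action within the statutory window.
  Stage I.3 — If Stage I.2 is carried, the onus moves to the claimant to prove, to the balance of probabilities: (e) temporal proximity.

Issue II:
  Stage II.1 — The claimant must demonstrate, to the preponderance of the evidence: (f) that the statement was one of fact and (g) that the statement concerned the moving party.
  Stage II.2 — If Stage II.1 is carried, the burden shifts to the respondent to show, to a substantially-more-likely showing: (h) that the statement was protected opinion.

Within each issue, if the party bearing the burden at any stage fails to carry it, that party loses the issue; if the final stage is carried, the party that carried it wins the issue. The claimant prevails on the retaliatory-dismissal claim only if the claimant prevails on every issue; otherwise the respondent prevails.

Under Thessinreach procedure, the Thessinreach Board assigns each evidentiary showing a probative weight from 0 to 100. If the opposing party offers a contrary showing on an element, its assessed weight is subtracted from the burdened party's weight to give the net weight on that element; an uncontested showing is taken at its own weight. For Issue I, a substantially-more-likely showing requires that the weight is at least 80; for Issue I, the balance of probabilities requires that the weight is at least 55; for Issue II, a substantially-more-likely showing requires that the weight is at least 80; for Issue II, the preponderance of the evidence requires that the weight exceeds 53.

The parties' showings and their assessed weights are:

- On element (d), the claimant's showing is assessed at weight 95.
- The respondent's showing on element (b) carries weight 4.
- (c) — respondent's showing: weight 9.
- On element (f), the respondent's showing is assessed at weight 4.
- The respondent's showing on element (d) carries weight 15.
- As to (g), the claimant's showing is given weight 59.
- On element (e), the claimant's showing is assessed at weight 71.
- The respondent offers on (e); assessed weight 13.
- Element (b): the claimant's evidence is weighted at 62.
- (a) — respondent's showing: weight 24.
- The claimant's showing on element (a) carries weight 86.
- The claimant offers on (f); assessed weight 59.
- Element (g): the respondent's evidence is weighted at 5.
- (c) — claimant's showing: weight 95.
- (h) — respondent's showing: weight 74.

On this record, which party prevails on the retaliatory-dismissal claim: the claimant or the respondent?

— Issue I —
Stage I.1 (claimant, the balance of probabilities, weight is at least 55): (a) net 86−24=62 ≥ 55 — meets; (b) net 62−4=58 ≥ 55 — meets.
  Stage I.1 is satisfied; the claimant continues to bear the burden.
Stage I.2 (claimant, a substantially-more-likely showing, weight is at least 80): (c) net 95−9=86 ≥ 80 — meets; (d) net 95−15=80 ≥ 80 — meets.
  All elements met. The claimant retains the burden for Stage I.3.
Stage I.3 (claimant, the balance of probabilities, weight is at least 55): (e) net 71−13=58 ≥ 55 — meets.
  Stage I.3 carried; the final stage is satisfied.
Every stage carried; the claimant prevails on this issue.
— Issue II —
At Stage II.1 the claimant must meet the preponderance of the evidence (weight exceeds 53): on (f) the weight is 59 less the opposing 4 gives net 55, > 53, so (f) meets the standard; on (g) the weight is 59 less the opposing 5 gives net 54, > 53, so (g) meets the standard.
  Stage II.1 carried; the burden shifts to the respondent.
At Stage II.2 the respondent must meet a substantially-more-likely showing (weight is at least 80): on (h) the weight is 74, < 80, so (h) does not meet the standard.
  The respondent does not carry Stage II.2.
The claimant prevails on this issue.
Per-issue: Issue I → claimant; Issue II → claimant. The claimant must prevail on every issue; overall, the claimant prevails.

claimant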